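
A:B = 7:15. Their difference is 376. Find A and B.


Let A = 7k, B = 15k.
15k - 7k = 376
8k = 376 → k = 376/8 = 47
A = 7×47 = 329, B = 15×47 = 705
= A = 329, B = 705

A = 329, B = 705


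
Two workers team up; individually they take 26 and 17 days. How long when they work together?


Rate of A = 1/26 per day
Rate of B = 1/17 per day
Combined rate = 1/26 + 1/17 = 43/442 ≈ 0.0973 per day
Days = 1 / combined rate = 442/43
≈ 10.28 days

10.28 days


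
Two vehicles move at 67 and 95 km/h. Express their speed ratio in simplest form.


Ratio = 67:95
GCD = 1
Simplified = 67:95
Time ratio (same distance) = 95:67
Speed ratio = 67:95

67:95


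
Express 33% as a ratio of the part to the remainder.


33% means 33 parts out of 100; remainder = 67
Part : remainder = 33:67
GCD = 1
= 33:67

33:67


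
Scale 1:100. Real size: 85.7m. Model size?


Model size = real / scale
= 85.7 / 100
= 0.8570 m

0.8570 m


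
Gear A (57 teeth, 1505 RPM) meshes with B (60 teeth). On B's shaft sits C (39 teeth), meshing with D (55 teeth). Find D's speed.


Stage 1: RPM_B = RPM_A × t_A/t_B = 1505 × 57/60 = 85785/60 = 1429.75
B and C share a shaft → RPM_C = RPM_B
Stage 2: RPM_D = RPM_C × t_C/t_D = RPM_A × (t_A×t_C)/(t_B×t_D)
Overall ratio = (57×39)/(60×55) = 2223/3300
RPM_D = 1505 × 2223/3300 = 3345615/3300
≈ 1013.82 RPM

1013.82 RPM


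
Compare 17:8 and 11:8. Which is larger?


17/8 = 2.1250
11/8 = 1.3750
2.1250 > 1.3750, so 17:8 is greater
= 17:8

17:8


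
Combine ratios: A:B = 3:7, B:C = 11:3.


Match B: multiply A:B by 11 → 33:77
Multiply B:C by 7 → 77:21
Combined: 33:77:21
GCD = 1
= 33:77:21

33:77:21


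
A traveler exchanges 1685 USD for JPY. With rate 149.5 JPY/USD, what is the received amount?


Amount × rate = 1685 × 149.5
= 251907.50 JPY

251907.50 JPY


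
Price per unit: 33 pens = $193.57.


Unit rate = total / quantity
= 193.57 / 33
= $5.87 per unit

$5.87 per unit


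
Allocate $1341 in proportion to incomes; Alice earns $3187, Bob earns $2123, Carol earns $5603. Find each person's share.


Total income = 3187 + 2123 + 5603 = $10913
Alice: $1341 × 3187/10913 = $391.62
Bob: $1341 × 2123/10913 = $260.88
Carol: $1341 × 5603/10913 = $688.50
= Alice: $391.62, Bob: $260.88, Carol: $688.50

Alice: $391.62, Bob: $260.88, Carol: $688.50


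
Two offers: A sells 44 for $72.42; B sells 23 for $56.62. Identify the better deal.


Deal A: $72.42/44 = $1.6459/unit
Deal B: $56.62/23 = $2.4617/unit
A is cheaper per unit
= Deal A

Deal A


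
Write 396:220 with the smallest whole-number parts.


GCD(396, 220) = 44
396/44 : 220/44
= 9:5

9:5


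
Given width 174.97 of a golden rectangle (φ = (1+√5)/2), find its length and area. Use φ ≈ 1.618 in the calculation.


φ = (1 + √5) / 2 ≈ 1.618
Length = width × φ = 174.97 × 1.618 = 283.10146
≈ 283.10
Area = width × length = 174.97 × 283.10146 = 49534.2624562 ≈ 49534.26
= Length: 283.10, Area: 49534.26

Length: 283.10, Area: 49534.26


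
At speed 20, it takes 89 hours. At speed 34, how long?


Inverse proportion: x × y = constant
k = 20 × 89 = 1780
y₂ = k / 34 = 1780 / 34
= 52.35

52.35


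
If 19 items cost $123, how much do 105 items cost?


Direct proportion: y/x = constant
k = 123/19 ≈ 6.4737
y₂ = k × 105 = 123 × 105 / 19 = 12915/19
≈ 679.74

679.74


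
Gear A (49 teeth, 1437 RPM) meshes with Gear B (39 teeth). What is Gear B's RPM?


Gear ratio = 49:39 = 49:39
RPM_B = RPM_A × (teeth_A / teeth_B)
= 1437 × (49/39)
= 1805.5 RPM

1805.5 RPM


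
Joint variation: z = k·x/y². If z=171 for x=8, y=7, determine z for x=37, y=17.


z = k·x/y²
Solve for k using the known point: k = z·y²/x = 171×49/8 = 8379/8 = 1047.3750
Now evaluate at x=37, y=17:
z = k × 37 / 289 = (8379 × 37) / (8 × 289) = 310023/2312
≈ 134.0930

134.0930


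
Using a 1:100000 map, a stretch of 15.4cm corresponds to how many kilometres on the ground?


Real distance = map distance × scale
= 15.4cm × 100000
= 1540000 cm = 15400.0 m
= 15.400 km

15.400 km


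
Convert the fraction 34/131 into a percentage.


Percentage = (part / whole) × 100
= (34 / 131) × 100
≈ 25.95%

25.95%


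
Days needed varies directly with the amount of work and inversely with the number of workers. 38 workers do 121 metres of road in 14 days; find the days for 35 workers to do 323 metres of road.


Days ∝ work / workers, so d₂ = d₁ × (m₁/m₂) × (w₂/w₁)
Workers factor (inverse): 38/35 ≈ 1.0857
Work factor (direct): 323/121 ≈ 2.6694
d₂ = 14 × 38/35 × 323/121 = (14 × 38 × 323) / (35 × 121) = 171836/4235
≈ 40.58 days

40.58 days


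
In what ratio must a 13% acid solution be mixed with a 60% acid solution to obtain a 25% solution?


Let x parts of 13% mix with y parts of 60%.
13x + 60y = 25(x + y)
13x + 60y = 25x + 25y
x(13 - 25) = y(25 - 60)
x/y = (60 - 25)/(25 - 13) = 35/12
Simplify: 35:12
= 35:12

35:12


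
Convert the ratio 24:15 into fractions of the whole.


Total parts = 24 + 15 = 39
First part: 24/39 = 8/13
Second part: 15/39 = 5/13
= 8/13 and 5/13

8/13 and 5/13


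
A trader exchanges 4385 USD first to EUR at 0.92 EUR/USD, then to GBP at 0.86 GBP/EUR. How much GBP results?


Step 1: 4385 USD × 0.92 = 4034.20 EUR
Step 2: 4034.20 EUR × 0.86 = 3469.41 GBP
Implied rate USD→GBP = 0.92 × 0.86 = 0.7912
= 3469.41 GBP

3469.41 GBP


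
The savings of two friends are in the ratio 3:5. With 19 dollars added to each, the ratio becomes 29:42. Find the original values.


Let A = 3k, B = 5k.
(3k + 19) / (5k + 19) = 29/42
Cross-multiply: 42(3k + 19) = 29(5k + 19)
126k + 798 = 145k + 551
126k - 145k = 551 - 798
-19k = -247
k = -247/-19 = 13
A = 3×13 = 39, B = 5×13 = 65
= A = 39, B = 65

A = 39, B = 65


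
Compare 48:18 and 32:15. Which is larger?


48/18 = 2.6667
32/15 = 2.1333
2.6667 > 2.1333, so 48:18 is greater
= 48:18

48:18


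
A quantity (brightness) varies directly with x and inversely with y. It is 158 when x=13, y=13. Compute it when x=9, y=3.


z = k·x/y
Solve for k using the known point: k = z·y/x = 158×13/13 = 2054/13 = 158.0000
Now evaluate at x=9, y=3:
z = k × 9 / 3 = (2054 × 9) / (13 × 3) = 18486/39
= 474.0000

474.0000


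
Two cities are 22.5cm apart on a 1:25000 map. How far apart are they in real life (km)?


Real distance = map distance × scale
= 22.5cm × 25000
= 562500 cm = 5625.0 m
= 5.625 km

5.625 km


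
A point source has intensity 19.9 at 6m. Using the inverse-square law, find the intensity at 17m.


I₁d₁² = I₂d₂²
I₂ = I₁ × (d₁/d₂)²
= 19.9 × (6/17)²
= 19.9 × 36/289
= 716.4/289
≈ 2.4789

2.4789


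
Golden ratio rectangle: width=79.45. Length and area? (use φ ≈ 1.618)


φ = (1 + √5) / 2 ≈ 1.618
Length = width × φ = 79.45 × 1.618 = 128.5501
≈ 128.55
Area = width × length = 79.45 × 128.5501 = 10213.305445 ≈ 10213.31
= Length: 128.55, Area: 10213.31

Length: 128.55, Area: 10213.31


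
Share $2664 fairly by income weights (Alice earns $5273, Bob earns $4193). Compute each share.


Total income = 5273 + 4193 = $9466
Alice: $2664 × 5273/9466 = $1483.97
Bob: $2664 × 4193/9466 = $1180.03
= Alice: $1483.97, Bob: $1180.03

Alice: $1483.97, Bob: $1180.03


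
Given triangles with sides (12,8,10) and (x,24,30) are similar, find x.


Scale factor = 24/8 = 3
Missing side = 12 × 3
= 36.0

36.0


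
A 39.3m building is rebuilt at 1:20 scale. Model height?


Model size = real / scale
= 39.3 / 20
= 1.9650 m

1.9650 m


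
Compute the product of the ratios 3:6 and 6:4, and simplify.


Compound ratio = (3×6) : (6×4)
= 18:24
GCD = 6
= 3:4

3:4


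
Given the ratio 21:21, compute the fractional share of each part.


Total parts = 21 + 21 = 42
First part: 21/42 = 1/2
Second part: 21/42 = 1/2
= 1/2 and 1/2

1/2 and 1/2


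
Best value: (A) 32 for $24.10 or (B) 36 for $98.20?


Deal A: $24.10/32 = $0.7531/unit
Deal B: $98.20/36 = $2.7278/unit
A is cheaper per unit
= Deal A

Deal A


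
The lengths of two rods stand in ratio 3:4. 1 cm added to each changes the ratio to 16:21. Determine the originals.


Let A = 3k, B = 4k.
(3k + 1) / (4k + 1) = 16/21
Cross-multiply: 21(3k + 1) = 16(4k + 1)
63k + 21 = 64k + 16
63k - 64k = 16 - 21
-1k = -5
k = -5/-1 = 5
A = 3×5 = 15, B = 4×5 = 20
= A = 15, B = 20

A = 15, B = 20


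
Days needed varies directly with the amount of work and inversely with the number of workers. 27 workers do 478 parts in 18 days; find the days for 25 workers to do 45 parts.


Days ∝ work / workers, so d₂ = d₁ × (m₁/m₂) × (w₂/w₁)
Workers factor (inverse): 27/25 = 1.0800
Work factor (direct): 45/478 ≈ 0.0941
d₂ = 18 × 27/25 × 45/478 = (18 × 27 × 45) / (25 × 478) = 21870/11950
≈ 1.83 days

1.83 days


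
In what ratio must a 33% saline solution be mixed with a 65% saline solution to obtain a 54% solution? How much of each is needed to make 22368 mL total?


Let x parts of 33% mix with y parts of 65%.
33x + 65y = 54(x + y)
33x + 65y = 54x + 54y
x(33 - 54) = y(54 - 65)
x/y = (65 - 54)/(54 - 33) = 11/21
Simplify: 11:21
Total parts = 32; one part = 22368/32 = 699.00 mL
33% solution: 11×699.00 = 7689.00 mL
65% solution: 21×699.00 = 14679.00 mL
= ratio 11:21; 7689.00 mL and 14679.00 mL

ratio 11:21; 7689.00 mL and 14679.00 mL


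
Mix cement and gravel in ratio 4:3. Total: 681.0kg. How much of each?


Total parts = 4 + 3 = 7
cement: 681.0 × 4/7 = 389.1kg
gravel: 681.0 × 3/7 = 291.9kg
= 389.1kg and 291.9kg

389.1kg and 291.9kg


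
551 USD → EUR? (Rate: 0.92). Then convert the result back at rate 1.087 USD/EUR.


Amount × rate = 551 × 0.92 = 506.92 EUR
Round-trip: 506.92 × 1.087 = 551.02 USD
= 506.92 EUR, then 551.02 USD

506.92 EUR, then 551.02 USD


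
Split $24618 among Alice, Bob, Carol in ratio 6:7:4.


Total parts = 6 + 7 + 4 = 17
Alice: 24618 × 6/17 = 8688.71
Bob: 24618 × 7/17 = 10136.82
Carol: 24618 × 4/17 = 5792.47
= Alice: $8688.71, Bob: $10136.82, Carol: $5792.47

Alice: $8688.71, Bob: $10136.82, Carol: $5792.47


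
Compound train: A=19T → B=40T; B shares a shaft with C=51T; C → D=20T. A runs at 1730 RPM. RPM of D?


Stage 1: RPM_B = RPM_A × t_A/t_B = 1730 × 19/40 = 32870/40 = 821.75
B and C share a shaft → RPM_C = RPM_B
Stage 2: RPM_D = RPM_C × t_C/t_D = RPM_A × (t_A×t_C)/(t_B×t_D)
Overall ratio = (19×51)/(40×20) = 969/800
RPM_D = 1730 × 969/800 = 1676370/800
≈ 2095.46 RPM

2095.46 RPM


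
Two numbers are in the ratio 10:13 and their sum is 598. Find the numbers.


Let A = 10k, B = 13k.
10k + 13k = 598
23k = 598 → k = 598/23 = 26
A = 10×26 = 260, B = 13×26 = 338
= A = 260, B = 338

A = 260, B = 338


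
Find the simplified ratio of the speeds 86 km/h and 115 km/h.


Ratio = 86:115
GCD = 1
Simplified = 86:115
Time ratio (same distance) = 115:86
Speed ratio = 86:115

86:115


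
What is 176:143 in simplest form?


GCD(176, 143) = 11
176/11 : 143/11
= 16:13

16:13


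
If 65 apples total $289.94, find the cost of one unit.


Unit rate = total / quantity
= 289.94 / 65
= $4.46 per unit

$4.46 per unit


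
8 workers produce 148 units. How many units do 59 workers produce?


Direct proportion: y/x = constant
k = 148/8 = 18.5000
y₂ = k × 59 = 148 × 59 / 8 = 8732/8
= 1091.50

1091.50


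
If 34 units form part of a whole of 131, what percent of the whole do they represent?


Percentage = (part / whole) × 100
= (34 / 131) × 100
≈ 25.95%

25.95%


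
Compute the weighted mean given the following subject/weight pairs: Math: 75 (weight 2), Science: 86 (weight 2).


Numerator = 75×2 + 86×2
= 150 + 172
= 322
Total weight = 4
Weighted avg = 322/4
= 80.50

80.50


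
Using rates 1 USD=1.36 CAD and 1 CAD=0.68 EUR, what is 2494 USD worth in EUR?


Step 1: 2494 USD × 1.36 = 3391.84 CAD
Step 2: 3391.84 CAD × 0.68 = 2306.45 EUR
Implied rate USD→EUR = 1.36 × 0.68 = 0.9248
= 2306.45 EUR

2306.45 EUR


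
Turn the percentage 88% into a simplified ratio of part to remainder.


88% means 88 parts out of 100; remainder = 12
Part : remainder = 88:12
GCD = 4
= 22:3

22:3


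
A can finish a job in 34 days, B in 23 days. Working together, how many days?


Rate of A = 1/34 per day
Rate of B = 1/23 per day
Combined rate = 1/34 + 1/23 = 57/782 ≈ 0.0729 per day
Days = 1 / combined rate = 782/57
≈ 13.72 days

13.72 days


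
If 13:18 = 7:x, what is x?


Cross multiply: 13 × x = 18 × 7
13x = 126
x = 126 / 13
= 9.69

9.69


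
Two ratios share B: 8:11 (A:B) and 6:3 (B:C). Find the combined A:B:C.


Match B: multiply A:B by 6 → 48:66
Multiply B:C by 11 → 66:33
Combined: 48:66:33
GCD = 3
= 16:22:11

16:22:11


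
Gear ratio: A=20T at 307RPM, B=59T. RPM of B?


Gear ratio = 20:59 = 20:59
RPM_B = RPM_A × (teeth_A / teeth_B)
= 307 × (20/59)
= 104.1 RPM

104.1 RPM


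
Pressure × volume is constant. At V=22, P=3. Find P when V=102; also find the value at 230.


Inverse proportion: x × y = constant
k = 22 × 3 = 66
At x=102: k/102 = 0.65
At x=230: k/230 = 0.29
= 0.65 and 0.29

0.65 and 0.29


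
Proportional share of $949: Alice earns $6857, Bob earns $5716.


Total income = 6857 + 5716 = $12573
Alice: $949 × 6857/12573 = $517.56
Bob: $949 × 5716/12573 = $431.44
= Alice: $517.56, Bob: $431.44

Alice: $517.56, Bob: $431.44


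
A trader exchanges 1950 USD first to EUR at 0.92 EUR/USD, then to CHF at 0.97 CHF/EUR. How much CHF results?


Step 1: 1950 USD × 0.92 = 1794.00 EUR
Step 2: 1794.00 EUR × 0.97 = 1740.18 CHF
Implied rate USD→CHF = 0.92 × 0.97 = 0.8924
= 1740.18 CHF

1740.18 CHF


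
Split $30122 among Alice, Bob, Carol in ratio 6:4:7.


Total parts = 6 + 4 + 7 = 17
Alice: 30122 × 6/17 = 10631.29
Bob: 30122 × 4/17 = 7087.53
Carol: 30122 × 7/17 = 12403.18
= Alice: $10631.29, Bob: $7087.53, Carol: $12403.18

Alice: $10631.29, Bob: $7087.53, Carol: $12403.18


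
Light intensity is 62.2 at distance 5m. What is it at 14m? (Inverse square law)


I₁d₁² = I₂d₂²
I₂ = I₁ × (d₁/d₂)²
= 62.2 × (5/14)²
= 62.2 × 25/196
= 1555/196
≈ 7.9337

7.9337


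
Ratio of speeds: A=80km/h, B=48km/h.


Ratio = 80:48
GCD = 16
Simplified = 5:3
Time ratio (same distance) = 3:5
Speed ratio = 5:3

5:3


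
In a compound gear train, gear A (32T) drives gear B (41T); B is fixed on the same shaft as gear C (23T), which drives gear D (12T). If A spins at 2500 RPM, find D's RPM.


Stage 1: RPM_B = RPM_A × t_A/t_B = 2500 × 32/41 = 80000/41 ≈ 1951.22
B and C share a shaft → RPM_C = RPM_B
Stage 2: RPM_D = RPM_C × t_C/t_D = RPM_A × (t_A×t_C)/(t_B×t_D)
Overall ratio = (32×23)/(41×12) = 736/492
RPM_D = 2500 × 736/492 = 1840000/492
≈ 3739.84 RPM

3739.84 RPM


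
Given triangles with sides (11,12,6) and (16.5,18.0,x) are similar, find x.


Scale factor = 16.5/11 = 1.5
Missing side = 6 × 1.5
= 9.0

9.0


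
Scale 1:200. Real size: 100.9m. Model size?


Model size = real / scale
= 100.9 / 200
= 0.5045 m

0.5045 m


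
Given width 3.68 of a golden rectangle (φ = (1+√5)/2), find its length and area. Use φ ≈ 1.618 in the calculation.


φ = (1 + √5) / 2 ≈ 1.618
Length = width × φ = 3.68 × 1.618 = 5.95424
≈ 5.95
Area = width × length = 3.68 × 5.95424 = 21.9116032 ≈ 21.91
= Length: 5.95, Area: 21.91

Length: 5.95, Area: 21.91


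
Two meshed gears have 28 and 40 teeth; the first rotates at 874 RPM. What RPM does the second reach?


Gear ratio = 28:40 = 7:10
RPM_B = RPM_A × (teeth_A / teeth_B)
= 874 × (28/40)
= 611.8 RPM

611.8 RPM


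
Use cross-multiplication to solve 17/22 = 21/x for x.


Cross multiply: 17 × x = 22 × 21
17x = 462
x = 462 / 17
= 27.18

27.18


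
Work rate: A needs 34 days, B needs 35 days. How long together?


Rate of A = 1/34 per day
Rate of B = 1/35 per day
Combined rate = 1/34 + 1/35 = 69/1190 ≈ 0.0580 per day
Days = 1 / combined rate = 1190/69
≈ 17.25 days

17.25 days


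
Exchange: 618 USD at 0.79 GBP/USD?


Amount × rate = 618 × 0.79
= 488.22 GBP

488.22 GBP


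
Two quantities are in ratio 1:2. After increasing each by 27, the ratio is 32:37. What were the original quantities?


Let A = 1k, B = 2k.
(1k + 27) / (2k + 27) = 32/37
Cross-multiply: 37(1k + 27) = 32(2k + 27)
37k + 999 = 64k + 864
37k - 64k = 864 - 999
-27k = -135
k = -135/-27 = 5
A = 1×5 = 5, B = 2×5 = 10
= A = 5, B = 10

A = 5, B = 10


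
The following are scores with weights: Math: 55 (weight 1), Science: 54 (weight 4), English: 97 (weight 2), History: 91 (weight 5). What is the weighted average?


Numerator = 55×1 + 54×4 + 97×2 + 91×5
= 55 + 216 + 194 + 455
= 920
Total weight = 12
Weighted avg = 920/12
= 76.67

76.67


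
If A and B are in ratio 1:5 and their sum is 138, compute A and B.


Let A = 1k, B = 5k.
1k + 5k = 138
6k = 138 → k = 138/6 = 23
A = 1×23 = 23, B = 5×23 = 115
= A = 23, B = 115

A = 23, B = 115


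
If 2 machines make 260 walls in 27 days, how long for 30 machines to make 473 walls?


Days ∝ work / workers, so d₂ = d₁ × (m₁/m₂) × (w₂/w₁)
Workers factor (inverse): 2/30 ≈ 0.0667
Work factor (direct): 473/260 ≈ 1.8192
d₂ = 27 × 2/30 × 473/260 = (27 × 2 × 473) / (30 × 260) = 25542/7800
≈ 3.27 days

3.27 days


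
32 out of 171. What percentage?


Percentage = (part / whole) × 100
= (32 / 171) × 100
≈ 18.71%

18.71%


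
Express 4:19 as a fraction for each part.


Total parts = 4 + 19 = 23
First part: 4/23 = 4/23
Second part: 19/23 = 19/23
= 4/23 and 19/23

4/23 and 19/23


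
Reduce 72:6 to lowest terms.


GCD(72, 6) = 6
72/6 : 6/6
= 12:1

12:1


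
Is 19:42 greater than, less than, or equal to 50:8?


19/42 = 0.4524
50/8 = 6.2500
0.4524 < 6.2500, so 19:42 is less
= less than

less than


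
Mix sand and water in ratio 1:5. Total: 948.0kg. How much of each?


Total parts = 1 + 5 = 6
sand: 948.0 × 1/6 = 158.0kg
water: 948.0 × 5/6 = 790.0kg
= 158.0kg and 790.0kg

158.0kg and 790.0kg


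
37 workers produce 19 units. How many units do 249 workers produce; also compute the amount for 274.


Direct proportion: y/x = constant
k = 19/37 ≈ 0.5135
y at x=249: k × 249 = 19 × 249 / 37 = 4731/37 ≈ 127.86
y at x=274: k × 274 = 19 × 274 / 37 = 5206/37 ≈ 140.70
= 127.86 and 140.70

127.86 and 140.70


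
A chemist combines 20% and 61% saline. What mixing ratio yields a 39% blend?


Let x parts of 20% mix with y parts of 61%.
20x + 61y = 39(x + y)
20x + 61y = 39x + 39y
x(20 - 39) = y(39 - 61)
x/y = (61 - 39)/(39 - 20) = 22/19
Simplify: 22:19
= 22:19

22:19


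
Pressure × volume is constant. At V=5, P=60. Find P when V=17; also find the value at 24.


Inverse proportion: x × y = constant
k = 5 × 60 = 300
At x=17: k/17 = 17.65
At x=24: k/24 = 12.50
= 17.65 and 12.50

17.65 and 12.50


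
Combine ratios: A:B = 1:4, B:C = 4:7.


Match B: multiply A:B by 4 → 4:16
Multiply B:C by 4 → 16:28
Combined: 4:16:28
GCD = 4
= 1:4:7

1:4:7


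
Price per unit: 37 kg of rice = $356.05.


Unit rate = total / quantity
= 356.05 / 37
= $9.62 per unit

$9.62 per unit


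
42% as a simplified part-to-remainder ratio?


42% means 42 parts out of 100; remainder = 58
Part : remainder = 42:58
GCD = 2
= 21:29

21:29


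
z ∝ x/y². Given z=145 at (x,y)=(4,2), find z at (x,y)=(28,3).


z = k·x/y²
Solve for k using the known point: k = z·y²/x = 145×4/4 = 580/4 = 145.0000
Now evaluate at x=28, y=3:
z = k × 28 / 9 = (580 × 28) / (4 × 9) = 16240/36
≈ 451.1111

451.1111


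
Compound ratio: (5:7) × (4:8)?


Compound ratio = (5×4) : (7×8)
= 20:56
GCD = 4
= 5:14

5:14


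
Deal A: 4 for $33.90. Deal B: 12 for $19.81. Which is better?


Deal A: $33.90/4 = $8.4750/unit
Deal B: $19.81/12 = $1.6508/unit
B is cheaper per unit
= Deal B

Deal B


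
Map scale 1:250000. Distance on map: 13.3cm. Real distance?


Real distance = map distance × scale
= 13.3cm × 250000
= 3325000 cm = 33250.0 m
= 33.250 km

33.250 km


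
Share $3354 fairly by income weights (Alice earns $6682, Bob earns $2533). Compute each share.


Total income = 6682 + 2533 = $9215
Alice: $3354 × 6682/9215 = $2432.06
Bob: $3354 × 2533/9215 = $921.94
= Alice: $2432.06, Bob: $921.94

Alice: $2432.06, Bob: $921.94


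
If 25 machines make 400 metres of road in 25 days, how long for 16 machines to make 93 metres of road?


Days ∝ work / workers, so d₂ = d₁ × (m₁/m₂) × (w₂/w₁)
Workers factor (inverse): 25/16 = 1.5625
Work factor (direct): 93/400 = 0.2325
d₂ = 25 × 25/16 × 93/400 = (25 × 25 × 93) / (16 × 400) = 58125/6400
≈ 9.08 days

9.08 days


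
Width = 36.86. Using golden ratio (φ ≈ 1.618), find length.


φ = (1 + √5) / 2 ≈ 1.618
Length = width × φ = 36.86 × 1.618 = 59.63948
≈ 59.64

59.64


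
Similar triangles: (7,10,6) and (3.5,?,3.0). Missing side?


Scale factor = 3.5/7 = 0.5
Missing side = 10 × 0.5
= 5.0

5.0


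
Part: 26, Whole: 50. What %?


Percentage = (part / whole) × 100
= (26 / 50) × 100
= 52.00%

52.00%


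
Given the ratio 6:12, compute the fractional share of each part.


Total parts = 6 + 12 = 18
First part: 6/18 = 1/3
Second part: 12/18 = 2/3
= 1/3 and 2/3

1/3 and 2/3


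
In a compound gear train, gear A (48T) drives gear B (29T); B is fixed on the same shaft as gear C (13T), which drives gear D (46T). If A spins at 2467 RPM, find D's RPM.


Stage 1: RPM_B = RPM_A × t_A/t_B = 2467 × 48/29 = 118416/29 ≈ 4083.31
B and C share a shaft → RPM_C = RPM_B
Stage 2: RPM_D = RPM_C × t_C/t_D = RPM_A × (t_A×t_C)/(t_B×t_D)
Overall ratio = (48×13)/(29×46) = 624/1334
RPM_D = 2467 × 624/1334 = 1539408/1334
≈ 1153.98 RPM

1153.98 RPM


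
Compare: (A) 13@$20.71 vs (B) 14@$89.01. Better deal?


Deal A: $20.71/13 = $1.5931/unit
Deal B: $89.01/14 = $6.3579/unit
A is cheaper per unit
= Deal A

Deal A


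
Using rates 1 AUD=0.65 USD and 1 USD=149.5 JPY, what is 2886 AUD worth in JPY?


Step 1: 2886 AUD × 0.65 = 1875.90 USD
Step 2: 1875.90 USD × 149.5 = 280447.05 JPY
Implied rate AUD→JPY = 0.65 × 149.5 = 97.1750
= 280447.05 JPY

280447.05 JPY


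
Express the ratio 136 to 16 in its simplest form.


GCD(136, 16) = 8
136/8 : 16/8
= 17:2

17:2


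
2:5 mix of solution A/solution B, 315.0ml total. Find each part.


Total parts = 2 + 5 = 7
solution A: 315.0 × 2/7 = 90.0ml
solution B: 315.0 × 5/7 = 225.0ml
= 90.0ml and 225.0ml

90.0ml and 225.0ml


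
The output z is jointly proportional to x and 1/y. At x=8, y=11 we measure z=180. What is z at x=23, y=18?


z = k·x/y
Solve for k using the known point: k = z·y/x = 180×11/8 = 1980/8 = 247.5000
Now evaluate at x=23, y=18:
z = k × 23 / 18 = (1980 × 23) / (8 × 18) = 45540/144
= 316.2500

316.2500


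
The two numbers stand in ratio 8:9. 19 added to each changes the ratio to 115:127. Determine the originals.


Let A = 8k, B = 9k.
(8k + 19) / (9k + 19) = 115/127
Cross-multiply: 127(8k + 19) = 115(9k + 19)
1016k + 2413 = 1035k + 2185
1016k - 1035k = 2185 - 2413
-19k = -228
k = -228/-19 = 12
A = 8×12 = 96, B = 9×12 = 108
= A = 96, B = 108

A = 96, B = 108


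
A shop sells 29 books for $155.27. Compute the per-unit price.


Unit rate = total / quantity
= 155.27 / 29
= $5.35 per unit

$5.35 per unit


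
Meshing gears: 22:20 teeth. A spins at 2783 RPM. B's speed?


Gear ratio = 22:20 = 11:10
RPM_B = RPM_A × (teeth_A / teeth_B)
= 2783 × (22/20)
= 3061.3 RPM

3061.3 RPM


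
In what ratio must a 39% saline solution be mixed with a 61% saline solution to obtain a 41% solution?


Let x parts of 39% mix with y parts of 61%.
39x + 61y = 41(x + y)
39x + 61y = 41x + 41y
x(39 - 41) = y(41 - 61)
x/y = (61 - 41)/(41 - 39) = 20/2
Simplify: 10:1
= 10:1

10:1


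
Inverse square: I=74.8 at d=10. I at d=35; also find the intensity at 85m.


I₁d₁² = I₂d₂²
I at 35m = 74.8 × (10/35)² = 74.8 × 100/1225 = 7480/1225 ≈ 6.1061
I at 85m = 74.8 × (10/85)² = 74.8 × 100/7225 = 7480/7225 ≈ 1.0353
= 6.1061 and 1.0353

6.1061 and 1.0353


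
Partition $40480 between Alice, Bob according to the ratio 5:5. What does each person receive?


Total parts = 5 + 5 = 10
Alice: 40480 × 5/10 = 20240.00
Bob: 40480 × 5/10 = 20240.00
= Alice: $20240.00, Bob: $20240.00

Alice: $20240.00, Bob: $20240.00


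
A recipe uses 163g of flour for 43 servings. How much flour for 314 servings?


Direct proportion: y/x = constant
k = 163/43 ≈ 3.7907
y₂ = k × 314 = 163 × 314 / 43 = 51182/43
≈ 1190.28

1190.28


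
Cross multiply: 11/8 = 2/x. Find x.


Cross multiply: 11 × x = 8 × 2
11x = 16
x = 16 / 11
= 1.45

1.45


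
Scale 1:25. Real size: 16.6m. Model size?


Model size = real / scale
= 16.6 / 25
= 0.6640 m

0.6640 m


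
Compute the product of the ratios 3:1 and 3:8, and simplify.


Compound ratio = (3×3) : (1×8)
= 9:8
GCD = 1
= 9:8

9:8


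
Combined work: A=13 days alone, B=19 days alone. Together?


Rate of A = 1/13 per day
Rate of B = 1/19 per day
Combined rate = 1/13 + 1/19 = 32/247 ≈ 0.1296 per day
Days = 1 / combined rate = 247/32
≈ 7.72 days

7.72 days


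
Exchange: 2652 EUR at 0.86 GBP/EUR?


Amount × rate = 2652 × 0.86
= 2280.72 GBP

2280.72 GBP


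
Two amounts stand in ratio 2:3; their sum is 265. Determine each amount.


Let A = 2k, B = 3k.
2k + 3k = 265
5k = 265 → k = 265/5 = 53
A = 2×53 = 106, B = 3×53 = 159
= A = 106, B = 159

A = 106, B = 159


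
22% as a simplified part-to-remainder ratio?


22% means 22 parts out of 100; remainder = 78
Part : remainder = 22:78
GCD = 2
= 11:39

11:39


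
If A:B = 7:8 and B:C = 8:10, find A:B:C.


Match B: multiply A:B by 8 → 56:64
Multiply B:C by 8 → 64:80
Combined: 56:64:80
GCD = 8
= 7:8:10

7:8:10


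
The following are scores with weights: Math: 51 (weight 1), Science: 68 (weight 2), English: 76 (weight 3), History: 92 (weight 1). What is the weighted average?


Numerator = 51×1 + 68×2 + 76×3 + 92×1
= 51 + 136 + 228 + 92
= 507
Total weight = 7
Weighted avg = 507/7
= 72.43

72.43


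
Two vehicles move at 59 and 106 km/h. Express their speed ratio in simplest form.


Ratio = 59:106
GCD = 1
Simplified = 59:106
Time ratio (same distance) = 106:59
Speed ratio = 59:106

59:106


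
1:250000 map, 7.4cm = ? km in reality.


Real distance = map distance × scale
= 7.4cm × 250000
= 1850000 cm = 18500.0 m
= 18.500 km

18.500 km


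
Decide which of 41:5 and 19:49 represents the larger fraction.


41/5 = 8.2000
19/49 = 0.3878
8.2000 > 0.3878, so 41:5 is greater
= 41:5

41:5


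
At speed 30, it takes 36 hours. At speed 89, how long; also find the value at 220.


Inverse proportion: x × y = constant
k = 30 × 36 = 1080
At x=89: k/89 = 12.13
At x=220: k/220 = 4.91
= 12.13 and 4.91

12.13 and 4.91


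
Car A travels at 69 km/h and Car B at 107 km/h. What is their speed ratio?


Ratio = 69:107
GCD = 1
Simplified = 69:107
Time ratio (same distance) = 107:69
Speed ratio = 69:107

69:107


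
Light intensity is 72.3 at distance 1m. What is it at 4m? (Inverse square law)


I₁d₁² = I₂d₂²
I₂ = I₁ × (d₁/d₂)²
= 72.3 × (1/4)²
= 72.3 × 1/16
= 72.3/16
≈ 4.5188

4.5188


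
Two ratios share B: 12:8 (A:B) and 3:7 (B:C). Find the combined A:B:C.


Match B: multiply A:B by 3 → 36:24
Multiply B:C by 8 → 24:56
Combined: 36:24:56
GCD = 4
= 9:6:14

9:6:14


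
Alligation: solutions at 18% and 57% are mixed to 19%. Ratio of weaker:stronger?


Let x parts of 18% mix with y parts of 57%.
18x + 57y = 19(x + y)
18x + 57y = 19x + 19y
x(18 - 19) = y(19 - 57)
x/y = (57 - 19)/(19 - 18) = 38/1
Simplify: 38:1
= 38:1

38:1


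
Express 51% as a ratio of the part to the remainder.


51% means 51 parts out of 100; remainder = 49
Part : remainder = 51:49
GCD = 1
= 51:49

51:49


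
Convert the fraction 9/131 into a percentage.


Percentage = (part / whole) × 100
= (9 / 131) × 100
≈ 6.87%

6.87%


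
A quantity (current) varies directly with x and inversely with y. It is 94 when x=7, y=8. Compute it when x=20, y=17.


z = k·x/y
Solve for k using the known point: k = z·y/x = 94×8/7 = 752/7 ≈ 107.4286
Now evaluate at x=20, y=17:
z = k × 20 / 17 = (752 × 20) / (7 × 17) = 15040/119
≈ 126.3866

126.3866


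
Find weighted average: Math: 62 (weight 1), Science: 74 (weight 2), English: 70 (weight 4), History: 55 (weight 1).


Numerator = 62×1 + 74×2 + 70×4 + 55×1
= 62 + 148 + 280 + 55
= 545
Total weight = 8
Weighted avg = 545/8
= 68.13

68.13


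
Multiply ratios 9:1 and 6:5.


Compound ratio = (9×6) : (1×5)
= 54:5
GCD = 1
= 54:5

54:5


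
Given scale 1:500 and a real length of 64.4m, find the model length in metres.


Model size = real / scale
= 64.4 / 500
= 0.1288 m

0.1288 m


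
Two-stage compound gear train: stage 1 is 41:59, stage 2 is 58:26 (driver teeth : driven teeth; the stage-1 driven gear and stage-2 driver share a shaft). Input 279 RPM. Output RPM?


Stage 1: RPM_B = RPM_A × t_A/t_B = 279 × 41/59 = 11439/59 ≈ 193.88
B and C share a shaft → RPM_C = RPM_B
Stage 2: RPM_D = RPM_C × t_C/t_D = RPM_A × (t_A×t_C)/(t_B×t_D)
Overall ratio = (41×58)/(59×26) = 2378/1534
RPM_D = 279 × 2378/1534 = 663462/1534
≈ 432.50 RPM

432.50 RPM


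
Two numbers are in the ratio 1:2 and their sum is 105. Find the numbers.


Let A = 1k, B = 2k.
1k + 2k = 105
3k = 105 → k = 105/3 = 35
A = 1×35 = 35, B = 2×35 = 70
= A = 35, B = 70

A = 35, B = 70


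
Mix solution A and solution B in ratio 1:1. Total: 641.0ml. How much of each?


Total parts = 1 + 1 = 2
solution A: 641.0 × 1/2 = 320.5ml
solution B: 641.0 × 1/2 = 320.5ml
= 320.5ml and 320.5ml

320.5ml and 320.5ml


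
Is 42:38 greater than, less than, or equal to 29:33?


42/38 = 1.1053
29/33 = 0.8788
1.1053 > 0.8788, so 42:38 is greater
= greater than

greater than


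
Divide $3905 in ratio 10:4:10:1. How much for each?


Total parts = 10 + 4 + 10 + 1 = 25
Part 1: 3905 × 10/25 = 1562.00
Part 2: 3905 × 4/25 = 624.80
Part 3: 3905 × 10/25 = 1562.00
Part 4: 3905 × 1/25 = 156.20
= Part 1: $1562.00, Part 2: $624.80, Part 3: $1562.00, Part 4: $156.20

Part 1: $1562.00, Part 2: $624.80, Part 3: $1562.00, Part 4: $156.20


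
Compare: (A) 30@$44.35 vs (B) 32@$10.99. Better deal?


Deal A: $44.35/30 = $1.4783/unit
Deal B: $10.99/32 = $0.3434/unit
B is cheaper per unit
= Deal B

Deal B


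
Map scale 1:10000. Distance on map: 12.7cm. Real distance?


Real distance = map distance × scale
= 12.7cm × 10000
= 127000 cm = 1270.0 m
= 1.270 km

1.270 km


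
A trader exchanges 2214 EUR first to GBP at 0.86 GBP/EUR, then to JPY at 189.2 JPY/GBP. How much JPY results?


Step 1: 2214 EUR × 0.86 = 1904.04 GBP
Step 2: 1904.04 GBP × 189.2 = 360244.37 JPY
Implied rate EUR→JPY = 0.86 × 189.2 = 162.7120
= 360244.37 JPY

360244.37 JPY


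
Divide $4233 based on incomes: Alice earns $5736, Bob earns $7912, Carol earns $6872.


Total income = 5736 + 7912 + 6872 = $20520
Alice: $4233 × 5736/20520 = $1183.26
Bob: $4233 × 7912/20520 = $1632.14
Carol: $4233 × 6872/20520 = $1417.60
= Alice: $1183.26, Bob: $1632.14, Carol: $1417.60

Alice: $1183.26, Bob: $1632.14, Carol: $1417.60


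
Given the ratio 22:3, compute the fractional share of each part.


Total parts = 22 + 3 = 25
First part: 22/25 = 22/25
Second part: 3/25 = 3/25
= 22/25 and 3/25

22/25 and 3/25


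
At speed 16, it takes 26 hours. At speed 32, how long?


Inverse proportion: x × y = constant
k = 16 × 26 = 416
y₂ = k / 32 = 416 / 32
= 13.00

13.00


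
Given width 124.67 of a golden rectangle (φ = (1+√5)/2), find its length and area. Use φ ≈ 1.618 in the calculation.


φ = (1 + √5) / 2 ≈ 1.618
Length = width × φ = 124.67 × 1.618 = 201.71606
≈ 201.72
Area = width × length = 124.67 × 201.71606 = 25147.9412002 ≈ 25147.94
= Length: 201.72, Area: 25147.94

Length: 201.72, Area: 25147.94


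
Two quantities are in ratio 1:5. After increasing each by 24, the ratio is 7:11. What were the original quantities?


Let A = 1k, B = 5k.
(1k + 24) / (5k + 24) = 7/11
Cross-multiply: 11(1k + 24) = 7(5k + 24)
11k + 264 = 35k + 168
11k - 35k = 168 - 264
-24k = -96
k = -96/-24 = 4
A = 1×4 = 4, B = 5×4 = 20
= A = 4, B = 20

A = 4, B = 20


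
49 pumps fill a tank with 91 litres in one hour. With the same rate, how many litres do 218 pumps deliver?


Direct proportion: y/x = constant
k = 91/49 ≈ 1.8571
y₂ = k × 218 = 91 × 218 / 49 = 19838/49
≈ 404.86

404.86


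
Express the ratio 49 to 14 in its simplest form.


GCD(49, 14) = 7
49/7 : 14/7
= 7:2

7:2


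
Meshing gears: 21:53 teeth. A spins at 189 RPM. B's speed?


Gear ratio = 21:53 = 21:53
RPM_B = RPM_A × (teeth_A / teeth_B)
= 189 × (21/53)
= 74.9 RPM

74.9 RPM


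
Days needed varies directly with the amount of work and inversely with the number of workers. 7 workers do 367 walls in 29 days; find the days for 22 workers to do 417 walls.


Days ∝ work / workers, so d₂ = d₁ × (m₁/m₂) × (w₂/w₁)
Workers factor (inverse): 7/22 ≈ 0.3182
Work factor (direct): 417/367 ≈ 1.1362
d₂ = 29 × 7/22 × 417/367 = (29 × 7 × 417) / (22 × 367) = 84651/8074
≈ 10.48 days

10.48 days


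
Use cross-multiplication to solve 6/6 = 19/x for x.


Cross multiply: 6 × x = 6 × 19
6x = 114
x = 114 / 6
= 19.00

19.00


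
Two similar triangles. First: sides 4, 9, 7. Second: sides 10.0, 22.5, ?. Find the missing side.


Scale factor = 10.0/4 = 2.5
Missing side = 7 × 2.5
= 17.5

17.5


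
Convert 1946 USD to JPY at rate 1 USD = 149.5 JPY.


Amount × rate = 1946 × 149.5
= 290927.00 JPY

290927.00 JPY


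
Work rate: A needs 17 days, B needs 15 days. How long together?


Rate of A = 1/17 per day
Rate of B = 1/15 per day
Combined rate = 1/17 + 1/15 = 32/255 ≈ 0.1255 per day
Days = 1 / combined rate = 255/32
≈ 7.97 days

7.97 days


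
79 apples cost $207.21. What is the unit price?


Unit rate = total / quantity
= 207.21 / 79
= $2.62 per unit

$2.62 per unit


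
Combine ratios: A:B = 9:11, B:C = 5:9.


Match B: multiply A:B by 5 → 45:55
Multiply B:C by 11 → 55:99
Combined: 45:55:99
GCD = 1
= 45:55:99

45:55:99


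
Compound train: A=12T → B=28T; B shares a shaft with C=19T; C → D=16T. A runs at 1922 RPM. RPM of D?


Stage 1: RPM_B = RPM_A × t_A/t_B = 1922 × 12/28 = 23064/28 ≈ 823.71
B and C share a shaft → RPM_C = RPM_B
Stage 2: RPM_D = RPM_C × t_C/t_D = RPM_A × (t_A×t_C)/(t_B×t_D)
Overall ratio = (12×19)/(28×16) = 228/448
RPM_D = 1922 × 228/448 = 438216/448
≈ 978.16 RPM

978.16 RPM


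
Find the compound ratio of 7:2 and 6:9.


Compound ratio = (7×6) : (2×9)
= 42:18
GCD = 6
= 7:3

7:3


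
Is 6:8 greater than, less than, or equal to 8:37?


6/8 = 0.7500
8/37 = 0.2162
0.7500 > 0.2162, so 6:8 is greater
= greater than

greater than


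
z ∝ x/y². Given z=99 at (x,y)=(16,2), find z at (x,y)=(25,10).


z = k·x/y²
Solve for k using the known point: k = z·y²/x = 99×4/16 = 396/16 = 24.7500
Now evaluate at x=25, y=10:
z = k × 25 / 100 = (396 × 25) / (16 × 100) = 9900/1600
= 6.1875

6.1875


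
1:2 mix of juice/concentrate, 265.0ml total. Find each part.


Total parts = 1 + 2 = 3
juice: 265.0 × 1/3 = 88.3ml
concentrate: 265.0 × 2/3 = 176.7ml
= 88.3ml and 176.7ml

88.3ml and 176.7ml


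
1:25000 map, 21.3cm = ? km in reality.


Real distance = map distance × scale
= 21.3cm × 25000
= 532500 cm = 5325.0 m
= 5.325 km

5.325 km


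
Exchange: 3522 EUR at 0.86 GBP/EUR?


Amount × rate = 3522 × 0.86
= 3028.92 GBP

3028.92 GBP


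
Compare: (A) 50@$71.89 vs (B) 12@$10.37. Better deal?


Deal A: $71.89/50 = $1.4378/unit
Deal B: $10.37/12 = $0.8642/unit
B is cheaper per unit
= Deal B

Deal B


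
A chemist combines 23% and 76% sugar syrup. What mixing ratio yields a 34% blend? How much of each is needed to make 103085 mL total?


Let x parts of 23% mix with y parts of 76%.
23x + 76y = 34(x + y)
23x + 76y = 34x + 34y
x(23 - 34) = y(34 - 76)
x/y = (76 - 34)/(34 - 23) = 42/11
Simplify: 42:11
Total parts = 53; one part = 103085/53 = 1945.00 mL
23% solution: 42×1945.00 = 81690.00 mL
76% solution: 11×1945.00 = 21395.00 mL
= ratio 42:11; 81690.00 mL and 21395.00 mL

ratio 42:11; 81690.00 mL and 21395.00 mL


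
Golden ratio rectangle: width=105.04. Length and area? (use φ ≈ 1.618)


φ = (1 + √5) / 2 ≈ 1.618
Length = width × φ = 105.04 × 1.618 = 169.95472
≈ 169.95
Area = width × length = 105.04 × 169.95472 = 17852.0437888 ≈ 17852.04
= Length: 169.95, Area: 17852.04

Length: 169.95, Area: 17852.04


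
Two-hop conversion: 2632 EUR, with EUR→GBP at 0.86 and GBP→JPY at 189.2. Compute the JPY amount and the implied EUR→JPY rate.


Step 1: 2632 EUR × 0.86 = 2263.52 GBP
Step 2: 2263.52 GBP × 189.2 = 428257.98 JPY
Implied rate EUR→JPY = 0.86 × 189.2 = 162.7120
= 428257.98 JPY; implied rate 162.7120 JPY/EUR

428257.98 JPY; implied rate 162.7120 JPY/EUR


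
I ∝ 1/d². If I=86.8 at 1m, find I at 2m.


I₁d₁² = I₂d₂²
I₂ = I₁ × (d₁/d₂)²
= 86.8 × (1/2)²
= 86.8 × 1/4
= 86.8/4
= 21.7000

21.7000


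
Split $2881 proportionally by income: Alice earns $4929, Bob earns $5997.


Total income = 4929 + 5997 = $10926
Alice: $2881 × 4929/10926 = $1299.69
Bob: $2881 × 5997/10926 = $1581.31
= Alice: $1299.69, Bob: $1581.31

Alice: $1299.69, Bob: $1581.31


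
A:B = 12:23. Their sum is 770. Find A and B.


Let A = 12k, B = 23k.
12k + 23k = 770
35k = 770 → k = 770/35 = 22
A = 12×22 = 264, B = 23×22 = 506
= A = 264, B = 506

A = 264, B = 506


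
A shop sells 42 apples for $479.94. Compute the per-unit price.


Unit rate = total / quantity
= 479.94 / 42
= $11.43 per unit

$11.43 per unit


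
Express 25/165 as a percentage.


Percentage = (part / whole) × 100
= (25 / 165) × 100
≈ 15.15%

15.15%


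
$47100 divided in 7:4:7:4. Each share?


Total parts = 7 + 4 + 7 + 4 = 22
Part 1: 47100 × 7/22 = 14986.36
Part 2: 47100 × 4/22 = 8563.64
Part 3: 47100 × 7/22 = 14986.36
Part 4: 47100 × 4/22 = 8563.64
= Part 1: $14986.36, Part 2: $8563.64, Part 3: $14986.36, Part 4: $8563.64

Part 1: $14986.36, Part 2: $8563.64, Part 3: $14986.36, Part 4: $8563.64


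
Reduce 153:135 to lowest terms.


GCD(153, 135) = 9
153/9 : 135/9
= 17:15

17:15


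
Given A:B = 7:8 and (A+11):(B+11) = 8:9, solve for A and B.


Let A = 7k, B = 8k.
(7k + 11) / (8k + 11) = 8/9
Cross-multiply: 9(7k + 11) = 8(8k + 11)
63k + 99 = 64k + 88
63k - 64k = 88 - 99
-1k = -11
k = -11/-1 = 11
A = 7×11 = 77, B = 8×11 = 88
= A = 77, B = 88

A = 77, B = 88


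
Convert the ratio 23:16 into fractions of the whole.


Total parts = 23 + 16 = 39
First part: 23/39 = 23/39
Second part: 16/39 = 16/39
= 23/39 and 16/39

23/39 and 16/39


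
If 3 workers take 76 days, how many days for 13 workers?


Inverse proportion: x × y = constant
k = 3 × 76 = 228
y₂ = k / 13 = 228 / 13
= 17.54

17.54


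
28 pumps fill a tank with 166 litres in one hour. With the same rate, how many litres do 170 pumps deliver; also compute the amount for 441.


Direct proportion: y/x = constant
k = 166/28 ≈ 5.9286
y at x=170: k × 170 = 166 × 170 / 28 = 28220/28 ≈ 1007.86
y at x=441: k × 441 = 166 × 441 / 28 = 73206/28 = 2614.50
= 1007.86 and 2614.50

1007.86 and 2614.50


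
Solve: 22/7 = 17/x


Cross multiply: 22 × x = 7 × 17
22x = 119
x = 119 / 22
= 5.41

5.41


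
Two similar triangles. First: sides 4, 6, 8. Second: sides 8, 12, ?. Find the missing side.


Scale factor = 8/4 = 2
Missing side = 8 × 2
= 16.0

16.0
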